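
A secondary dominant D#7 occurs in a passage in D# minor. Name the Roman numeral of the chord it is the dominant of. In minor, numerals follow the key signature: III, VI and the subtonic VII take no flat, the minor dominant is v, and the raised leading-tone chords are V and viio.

iv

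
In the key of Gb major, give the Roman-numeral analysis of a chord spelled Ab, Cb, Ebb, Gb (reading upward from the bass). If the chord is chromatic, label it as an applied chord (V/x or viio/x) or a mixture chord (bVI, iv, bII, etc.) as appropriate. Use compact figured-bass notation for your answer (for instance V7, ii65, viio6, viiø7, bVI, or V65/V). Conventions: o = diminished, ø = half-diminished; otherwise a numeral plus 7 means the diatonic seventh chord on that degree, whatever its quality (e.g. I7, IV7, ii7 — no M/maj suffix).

iiø7

The pitches Ab-Cb-Ebb-Gb form a half-diminished seventh chord rooted on Ab.
Ab is the second degree of Gb major. This is the half-diminished supertonic seventh, borrowed from the parallel minor.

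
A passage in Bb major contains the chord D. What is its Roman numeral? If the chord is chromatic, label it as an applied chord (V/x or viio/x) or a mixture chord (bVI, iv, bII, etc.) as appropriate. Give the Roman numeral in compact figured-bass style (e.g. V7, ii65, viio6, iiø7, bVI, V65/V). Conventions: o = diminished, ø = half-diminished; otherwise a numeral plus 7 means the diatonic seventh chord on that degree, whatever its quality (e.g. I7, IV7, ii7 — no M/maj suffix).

The pitches D-F#-A form a major triad rooted on D.
D is not a diatonic chord root with this quality in Bb major, but it lies a perfect fifth above G (vi), so the chord functions as an applied dominant of vi.

V/vi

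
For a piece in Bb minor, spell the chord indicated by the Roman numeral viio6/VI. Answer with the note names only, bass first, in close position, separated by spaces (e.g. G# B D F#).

Ab Cb F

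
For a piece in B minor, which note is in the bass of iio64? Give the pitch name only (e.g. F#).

G

iio in B minor has root C#; the chord is C#-E-G.
The figure 64 means second inversion — the fifth is in the bass.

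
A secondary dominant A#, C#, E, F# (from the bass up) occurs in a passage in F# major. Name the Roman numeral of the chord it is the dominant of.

IV

The chord is a dominant seventh chord on F#.
A dominant resolves down a perfect fifth: F# → B. In F# major, B is scale degree 4, i.e. IV.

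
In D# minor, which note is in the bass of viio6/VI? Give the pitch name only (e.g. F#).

C#

The applied chord viio6/VI is rooted on A#: A#-C#-E.
The figure 6 means first inversion — the third is in the bass.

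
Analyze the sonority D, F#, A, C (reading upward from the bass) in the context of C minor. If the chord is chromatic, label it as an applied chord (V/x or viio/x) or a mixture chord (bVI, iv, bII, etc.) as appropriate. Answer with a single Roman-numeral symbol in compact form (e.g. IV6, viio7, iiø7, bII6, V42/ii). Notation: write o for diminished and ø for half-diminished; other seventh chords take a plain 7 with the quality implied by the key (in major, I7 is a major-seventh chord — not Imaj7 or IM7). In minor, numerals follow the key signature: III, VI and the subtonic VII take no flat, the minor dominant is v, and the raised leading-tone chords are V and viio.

V7/V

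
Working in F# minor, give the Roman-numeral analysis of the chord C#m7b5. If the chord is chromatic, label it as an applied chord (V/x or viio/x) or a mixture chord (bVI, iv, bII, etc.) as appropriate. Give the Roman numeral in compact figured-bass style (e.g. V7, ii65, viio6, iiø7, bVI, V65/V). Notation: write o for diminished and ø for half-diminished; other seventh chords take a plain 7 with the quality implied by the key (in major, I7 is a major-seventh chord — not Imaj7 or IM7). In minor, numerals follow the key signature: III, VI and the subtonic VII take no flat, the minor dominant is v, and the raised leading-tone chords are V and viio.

viiø7/VI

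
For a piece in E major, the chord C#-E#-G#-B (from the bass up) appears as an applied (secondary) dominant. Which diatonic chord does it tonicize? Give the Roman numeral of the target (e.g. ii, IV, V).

The chord is a dominant seventh chord on C#.
A dominant resolves down a perfect fifth: C# → F#. In E major, F# is scale degree 2, i.e. ii.

ii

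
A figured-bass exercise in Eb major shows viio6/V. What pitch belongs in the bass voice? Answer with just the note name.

The applied chord viio6/V is rooted on A: A-C-Eb.
The figure 6 means first inversion — the third is in the bass.

C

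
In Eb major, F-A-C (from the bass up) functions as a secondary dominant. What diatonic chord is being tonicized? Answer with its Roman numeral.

V

The chord is a major triad on F.
A dominant resolves down a perfect fifth: F → Bb. In Eb major, Bb is scale degree 5, i.e. V.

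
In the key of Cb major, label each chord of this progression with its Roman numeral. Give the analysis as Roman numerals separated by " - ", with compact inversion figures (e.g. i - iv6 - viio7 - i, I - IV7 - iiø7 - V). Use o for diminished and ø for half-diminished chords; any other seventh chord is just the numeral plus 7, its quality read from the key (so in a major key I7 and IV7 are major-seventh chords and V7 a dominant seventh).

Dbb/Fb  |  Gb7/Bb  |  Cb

bII6 - V65 - I

Dbb/Fb is non-diatonic — a major triad on the lowered supertonic (Dbb): the Neapolitan sixth, bII6 (third, Fb, in the bass — hence the 6).
Gb7/Bb has root Gb, degree 5 in Cb major, so V65.
Cb: root Cb is the tonic; major triad there is I.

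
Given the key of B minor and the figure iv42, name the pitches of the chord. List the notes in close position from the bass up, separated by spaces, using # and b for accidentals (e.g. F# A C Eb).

D E G B

In B minor, scale degree 4 is E, and the diatonic chord built there is a minor seventh chord.
That chord is spelled E-G-B-D.
With the 42 figure the chord is in third inversion; from the bass D upward in close position it reads D-E-G-B.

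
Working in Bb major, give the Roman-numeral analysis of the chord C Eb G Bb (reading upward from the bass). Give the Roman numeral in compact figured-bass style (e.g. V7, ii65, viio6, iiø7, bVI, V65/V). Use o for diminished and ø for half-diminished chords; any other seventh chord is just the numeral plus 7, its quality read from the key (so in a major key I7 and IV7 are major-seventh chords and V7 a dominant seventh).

Stacked in thirds the chord is C-Eb-G-Bb: a minor seventh chord on C.
C is scale degree 2 in Bb major, and a minor seventh chord on that degree is written ii7.

ii7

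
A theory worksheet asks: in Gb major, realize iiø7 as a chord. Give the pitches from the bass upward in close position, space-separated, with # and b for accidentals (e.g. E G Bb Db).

iiø7 is the half-diminished supertonic seventh, borrowed from the parallel minor. In Gb major that root is Ab.
So the chord is Ab-Cb-Ebb-Gb, a half-diminished seventh chord.

Ab Cb Ebb Gb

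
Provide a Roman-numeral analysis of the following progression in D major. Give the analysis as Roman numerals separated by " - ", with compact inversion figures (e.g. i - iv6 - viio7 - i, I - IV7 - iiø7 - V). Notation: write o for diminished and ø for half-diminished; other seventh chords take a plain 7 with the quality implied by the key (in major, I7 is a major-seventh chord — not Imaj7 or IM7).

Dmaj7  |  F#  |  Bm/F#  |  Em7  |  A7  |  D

I7 - V/vi - vi64 - ii7 - V7 - I

Dmaj7 has root D, degree 1 in D major, so I7.
F#: chromatic; F# is V of vi, so V/vi.
Bm/F#: minor triad on B = scale degree 6 → vi64.
Em7: root E is the supertonic; minor seventh chord there is ii7.
A7: root A is the dominant; dominant seventh chord there is V7.
D: root D is the tonic; major triad there is I.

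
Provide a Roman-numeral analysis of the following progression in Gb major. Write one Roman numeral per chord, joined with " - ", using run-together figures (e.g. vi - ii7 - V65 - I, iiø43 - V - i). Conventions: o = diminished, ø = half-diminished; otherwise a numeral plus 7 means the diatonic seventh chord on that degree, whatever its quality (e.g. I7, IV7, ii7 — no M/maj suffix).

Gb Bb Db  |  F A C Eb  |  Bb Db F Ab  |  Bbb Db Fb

I - V7/iii - iii7 - bIII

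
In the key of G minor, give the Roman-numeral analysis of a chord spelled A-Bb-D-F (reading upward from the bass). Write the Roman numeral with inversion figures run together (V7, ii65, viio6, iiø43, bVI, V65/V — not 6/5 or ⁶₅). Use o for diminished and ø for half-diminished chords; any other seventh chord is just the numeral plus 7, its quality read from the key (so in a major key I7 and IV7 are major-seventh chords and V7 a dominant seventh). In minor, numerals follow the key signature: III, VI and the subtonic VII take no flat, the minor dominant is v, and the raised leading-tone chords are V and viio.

III42

Stacked in thirds the chord is Bb-D-F-A: a major seventh chord on Bb.
In G minor, Bb is the mediant; the diatonic major seventh chord there is III7.
With A in the bass the chord is in third inversion, so the figured bass is 42.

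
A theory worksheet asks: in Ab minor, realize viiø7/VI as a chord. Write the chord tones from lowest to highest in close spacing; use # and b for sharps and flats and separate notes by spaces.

Eb Gb Bbb Db

The slash marks an applied leading-tone chord: viio of VI. In Ab minor, VI is Fb, so the leading tone to it is Eb, a half step below.
Building a half-diminished seventh chord on Eb gives Eb-Gb-Bbb-Db.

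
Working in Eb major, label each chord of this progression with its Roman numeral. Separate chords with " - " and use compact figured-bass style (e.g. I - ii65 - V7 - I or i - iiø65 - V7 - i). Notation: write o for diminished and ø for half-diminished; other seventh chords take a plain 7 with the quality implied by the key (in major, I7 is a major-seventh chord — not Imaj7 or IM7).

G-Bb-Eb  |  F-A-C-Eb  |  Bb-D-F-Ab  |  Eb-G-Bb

G-Bb-Eb has root Eb, degree 1 in Eb major, so I6.
F-A-C-Eb is the secondary dominant of V (dominant seventh chord on F): V7/V.
Bb-D-F-Ab: dominant seventh chord on Bb = scale degree 5 → V7.
Eb-G-Bb: root Eb is the tonic; major triad there is I.

I6 - V7/V - V7 - I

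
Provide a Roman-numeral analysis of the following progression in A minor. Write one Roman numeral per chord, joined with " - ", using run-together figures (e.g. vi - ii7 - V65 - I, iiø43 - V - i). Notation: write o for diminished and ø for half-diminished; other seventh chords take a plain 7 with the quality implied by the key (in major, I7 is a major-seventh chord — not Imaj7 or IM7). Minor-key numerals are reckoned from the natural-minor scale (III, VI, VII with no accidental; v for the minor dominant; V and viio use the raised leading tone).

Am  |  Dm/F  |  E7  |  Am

i - iv6 - V7 - i

Am has root A, degree 1 in A minor, so i.
Dm/F: minor triad on D = scale degree 4 → iv6.
E7 has root E, degree 5 in A minor, so V7.
Am: minor triad on A = scale degree 1 → i.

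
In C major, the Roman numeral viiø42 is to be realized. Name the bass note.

viiø in C major has root B; the chord is B-D-F-A.
The figure 42 means third inversion — the seventh is in the bass.

A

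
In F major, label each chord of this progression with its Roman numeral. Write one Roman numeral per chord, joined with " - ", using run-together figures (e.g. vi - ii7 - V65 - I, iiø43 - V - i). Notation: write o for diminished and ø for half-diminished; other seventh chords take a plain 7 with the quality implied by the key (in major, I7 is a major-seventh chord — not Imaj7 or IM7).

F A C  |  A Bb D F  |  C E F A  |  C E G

I - IV42 - I43 - V

F-A-C: root F is the tonic; major triad there is I.
A-Bb-D-F: root Bb is the subdominant; major seventh chord there is IV42.
C-E-F-A: root F is the tonic; major seventh chord there is I43.
C-E-G has root C, degree 5 in F major, so V.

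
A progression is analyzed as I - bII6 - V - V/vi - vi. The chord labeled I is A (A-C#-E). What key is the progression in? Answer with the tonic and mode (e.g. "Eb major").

The chord A is a major triad rooted on A; its label is I.
If A is scale degree 1 and the mode makes that degree carry a major triad, the tonic is A and the mode is major.

A major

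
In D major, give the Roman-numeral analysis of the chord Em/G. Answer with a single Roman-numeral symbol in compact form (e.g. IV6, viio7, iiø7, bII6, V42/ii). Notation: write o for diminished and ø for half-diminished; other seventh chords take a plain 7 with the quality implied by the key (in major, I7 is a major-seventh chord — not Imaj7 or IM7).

ii6

The pitches E-G-B form a minor triad rooted on E.
In D major, E is the supertonic; the diatonic minor triad there is ii.
With G in the bass the chord is in first inversion, so the figured bass is 6.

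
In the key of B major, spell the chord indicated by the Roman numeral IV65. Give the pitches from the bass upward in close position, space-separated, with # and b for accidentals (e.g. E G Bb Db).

The numeral's case and figure indicate a major seventh chord. In B major its root, the subdominant, is E.
Stacking thirds from E gives E-G#-B-D#.
The figured bass 65 indicates first inversion, placing the third (G#) in the bass: G#-B-D#-E.

G# B D# E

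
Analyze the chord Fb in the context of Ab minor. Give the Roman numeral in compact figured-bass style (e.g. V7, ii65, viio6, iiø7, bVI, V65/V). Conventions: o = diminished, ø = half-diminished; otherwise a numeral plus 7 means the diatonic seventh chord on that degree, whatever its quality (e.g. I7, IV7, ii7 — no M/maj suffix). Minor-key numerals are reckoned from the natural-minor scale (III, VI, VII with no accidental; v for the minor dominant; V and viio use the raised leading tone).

VI

The pitches Fb-Ab-Cb form a major triad rooted on Fb.
Fb is scale degree 6 in Ab minor, and a major triad on that degree is written VI.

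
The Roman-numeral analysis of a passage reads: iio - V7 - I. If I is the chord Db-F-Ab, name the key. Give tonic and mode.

The chord Db is a major triad rooted on Db; its label is I.
If Db is scale degree 1 and the mode makes that degree carry a major triad, the tonic is Db and the mode is major.

Db major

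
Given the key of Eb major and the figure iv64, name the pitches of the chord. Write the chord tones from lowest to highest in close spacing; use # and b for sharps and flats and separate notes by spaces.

Eb Ab Cb

iv64 is the minor subdominant, borrowed from the parallel minor. In Eb major that root is Ab.
So the chord is Ab-Cb-Eb.
The figured bass 64 indicates second inversion, placing the fifth (Eb) in the bass: Eb-Ab-Cb.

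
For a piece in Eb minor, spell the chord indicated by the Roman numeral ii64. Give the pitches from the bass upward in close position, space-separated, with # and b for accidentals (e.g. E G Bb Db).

C F Ab

ii64 is the minor supertonic, borrowed from the parallel major (the Dorian ii). In Eb minor that root is F.
So the chord is F-Ab-C, a minor triad.
With the 64 figure the chord is in second inversion; from the bass C upward in close position it reads C-F-Ab.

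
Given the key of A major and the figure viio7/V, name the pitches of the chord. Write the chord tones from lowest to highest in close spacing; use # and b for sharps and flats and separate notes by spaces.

The slash marks an applied leading-tone chord: viio of V. In A major, V is E, so the leading tone to it is D#, a half step below.
Building a fully diminished seventh chord on D# gives D#-F#-A-C.

D# F# A C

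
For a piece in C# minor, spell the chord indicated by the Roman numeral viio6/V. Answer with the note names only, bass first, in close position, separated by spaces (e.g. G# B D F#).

viio6/V is a secondary leading-tone chord. The target V is G# in C# minor; the applied chord is rooted a semitone below, on F##.
Building a diminished triad on F## gives F##-A#-C#.
The figured bass 6 indicates first inversion, placing the third (A#) in the bass: A#-C#-F##.

A# C# F##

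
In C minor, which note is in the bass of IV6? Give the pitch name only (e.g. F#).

A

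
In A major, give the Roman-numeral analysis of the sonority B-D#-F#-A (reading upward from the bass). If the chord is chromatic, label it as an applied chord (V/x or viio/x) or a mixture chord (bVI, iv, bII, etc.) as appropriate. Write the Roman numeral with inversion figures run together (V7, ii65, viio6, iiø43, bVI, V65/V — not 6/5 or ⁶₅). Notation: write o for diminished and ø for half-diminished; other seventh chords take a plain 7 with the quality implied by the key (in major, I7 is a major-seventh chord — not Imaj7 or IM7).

V7/V

The pitches B-D#-F#-A form a dominant seventh chord rooted on B.
B is not a diatonic chord root with this quality in A major, but it lies a perfect fifth above E (V), so the chord functions as an applied dominant of V.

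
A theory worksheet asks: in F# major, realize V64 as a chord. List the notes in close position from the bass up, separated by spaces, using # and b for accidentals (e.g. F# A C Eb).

G# C# E#

The numeral's case and figure indicate a major triad. In F# major its root, the dominant, is C#.
That chord is spelled C#-E#-G#.
The figured bass 64 indicates second inversion, placing the fifth (G#) in the bass: G#-C#-E#.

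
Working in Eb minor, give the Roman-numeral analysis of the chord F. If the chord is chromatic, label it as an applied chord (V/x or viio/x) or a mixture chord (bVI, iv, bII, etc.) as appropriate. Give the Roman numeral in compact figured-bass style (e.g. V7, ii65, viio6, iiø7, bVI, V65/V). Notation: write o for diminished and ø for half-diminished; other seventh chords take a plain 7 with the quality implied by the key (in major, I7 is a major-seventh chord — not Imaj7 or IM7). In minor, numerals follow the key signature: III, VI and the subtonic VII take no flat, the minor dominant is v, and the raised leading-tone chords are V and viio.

The pitches F-A-C form a major triad rooted on F.
F is not a diatonic chord root with this quality in Eb minor, but it lies a perfect fifth above Bb (V), so the chord functions as an applied dominant of V.

V/V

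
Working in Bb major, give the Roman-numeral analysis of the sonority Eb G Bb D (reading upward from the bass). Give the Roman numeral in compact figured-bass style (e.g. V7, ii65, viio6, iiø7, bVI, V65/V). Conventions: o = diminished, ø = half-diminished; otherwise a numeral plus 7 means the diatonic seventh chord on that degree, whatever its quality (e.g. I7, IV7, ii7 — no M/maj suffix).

The pitches Eb-G-Bb-D form a major seventh chord rooted on Eb.
In Bb major, Eb is the subdominant; the diatonic major seventh chord there is IV7.

IV7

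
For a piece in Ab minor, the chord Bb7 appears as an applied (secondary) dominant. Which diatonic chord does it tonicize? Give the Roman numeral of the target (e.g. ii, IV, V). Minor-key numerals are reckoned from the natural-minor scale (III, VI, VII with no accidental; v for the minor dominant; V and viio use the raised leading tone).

V

The chord is a dominant seventh chord on Bb.
A dominant resolves down a perfect fifth: Bb → Eb. In Ab minor, Eb is scale degree 5, i.e. V.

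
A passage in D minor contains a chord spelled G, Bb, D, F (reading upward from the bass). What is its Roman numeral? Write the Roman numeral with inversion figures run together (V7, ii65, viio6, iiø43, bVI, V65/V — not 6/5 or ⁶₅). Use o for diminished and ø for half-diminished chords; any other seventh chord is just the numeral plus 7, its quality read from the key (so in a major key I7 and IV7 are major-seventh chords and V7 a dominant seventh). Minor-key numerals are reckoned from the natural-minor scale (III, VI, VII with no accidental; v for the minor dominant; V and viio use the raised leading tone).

iv7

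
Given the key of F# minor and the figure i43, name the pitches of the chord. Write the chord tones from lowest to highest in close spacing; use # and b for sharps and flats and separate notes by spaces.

C# E F# A

The numeral's case and figure indicate a minor seventh chord. In F# minor its root, the first degree, is F#.
Stacking thirds from F# gives F#-A-C#-E.
The figured bass 43 indicates second inversion, placing the fifth (C#) in the bass: C#-E-F#-A.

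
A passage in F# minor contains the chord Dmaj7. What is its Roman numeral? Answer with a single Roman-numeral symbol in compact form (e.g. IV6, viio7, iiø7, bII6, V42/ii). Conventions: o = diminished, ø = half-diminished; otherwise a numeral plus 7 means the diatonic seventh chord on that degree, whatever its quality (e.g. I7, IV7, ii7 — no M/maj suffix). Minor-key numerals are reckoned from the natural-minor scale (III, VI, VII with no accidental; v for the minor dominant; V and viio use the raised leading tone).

The pitches D-F#-A-C# form a major seventh chord rooted on D.
D is scale degree 6 in F# minor, and a major seventh chord on that degree is written VI7.

VI7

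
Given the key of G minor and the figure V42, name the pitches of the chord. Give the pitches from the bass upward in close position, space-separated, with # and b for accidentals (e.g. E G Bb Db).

C D F# A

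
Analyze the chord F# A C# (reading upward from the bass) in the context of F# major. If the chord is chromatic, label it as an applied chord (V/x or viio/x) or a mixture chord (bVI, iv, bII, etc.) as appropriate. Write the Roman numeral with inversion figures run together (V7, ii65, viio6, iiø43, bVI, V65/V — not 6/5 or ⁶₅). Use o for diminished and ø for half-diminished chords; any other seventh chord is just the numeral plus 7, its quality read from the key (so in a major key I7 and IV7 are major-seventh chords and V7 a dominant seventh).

i

The pitches F#-A-C# form a minor triad rooted on F#.
F# is the first degree of F# major. This is the minor tonic, borrowed from the parallel minor.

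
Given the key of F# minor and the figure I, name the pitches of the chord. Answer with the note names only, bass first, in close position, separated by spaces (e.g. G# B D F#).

F# A# C#

Scale degree 1 in F# minor is F#; here the chord built on it is altered to a major triad. I is the major tonic (Picardy third), borrowed from the parallel major.
So the chord is F#-A#-C#.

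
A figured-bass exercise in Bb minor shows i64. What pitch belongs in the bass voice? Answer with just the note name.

F

i in Bb minor has root Bb; the chord is Bb-Db-F.
The figure 64 means second inversion — the fifth is in the bass.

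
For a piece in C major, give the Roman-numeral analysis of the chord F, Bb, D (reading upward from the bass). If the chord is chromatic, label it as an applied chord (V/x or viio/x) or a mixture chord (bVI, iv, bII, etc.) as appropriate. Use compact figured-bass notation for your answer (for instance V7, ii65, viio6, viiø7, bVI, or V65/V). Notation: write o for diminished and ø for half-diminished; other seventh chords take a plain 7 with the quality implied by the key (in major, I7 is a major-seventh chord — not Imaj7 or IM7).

bVII64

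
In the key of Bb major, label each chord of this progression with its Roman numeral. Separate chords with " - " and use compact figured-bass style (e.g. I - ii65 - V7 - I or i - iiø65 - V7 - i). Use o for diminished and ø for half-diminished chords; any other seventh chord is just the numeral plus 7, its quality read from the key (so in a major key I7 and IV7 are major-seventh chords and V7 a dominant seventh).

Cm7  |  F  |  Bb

ii7 - V - I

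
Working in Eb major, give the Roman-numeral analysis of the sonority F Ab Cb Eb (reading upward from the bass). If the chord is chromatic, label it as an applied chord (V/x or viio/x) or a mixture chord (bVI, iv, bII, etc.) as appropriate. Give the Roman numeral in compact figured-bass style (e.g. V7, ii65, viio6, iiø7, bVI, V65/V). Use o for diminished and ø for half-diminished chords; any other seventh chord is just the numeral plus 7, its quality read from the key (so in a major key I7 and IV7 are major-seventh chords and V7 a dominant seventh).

The pitches F-Ab-Cb-Eb form a half-diminished seventh chord rooted on F.
F is the second degree of Eb major. This is the half-diminished supertonic seventh, borrowed from the parallel minor.

iiø7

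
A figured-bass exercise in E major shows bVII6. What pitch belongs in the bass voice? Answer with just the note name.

F#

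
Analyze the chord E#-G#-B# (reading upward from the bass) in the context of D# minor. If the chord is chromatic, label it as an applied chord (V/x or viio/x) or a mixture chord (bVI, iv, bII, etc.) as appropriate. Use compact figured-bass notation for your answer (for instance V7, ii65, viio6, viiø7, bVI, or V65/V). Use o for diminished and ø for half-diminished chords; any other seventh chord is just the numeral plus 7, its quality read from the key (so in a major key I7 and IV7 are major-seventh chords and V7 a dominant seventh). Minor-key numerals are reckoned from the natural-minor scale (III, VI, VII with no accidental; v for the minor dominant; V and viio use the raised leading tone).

Stacked in thirds the chord is E#-G#-B#: a minor triad on E#.
E# is the second degree of D# minor. This is the minor supertonic, borrowed from the parallel major (the Dorian ii).

ii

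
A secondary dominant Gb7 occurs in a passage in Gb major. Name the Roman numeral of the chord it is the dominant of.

IV

The chord is a dominant seventh chord on Gb.
A dominant resolves down a perfect fifth: Gb → Cb. In Gb major, Cb is scale degree 4, i.e. IV.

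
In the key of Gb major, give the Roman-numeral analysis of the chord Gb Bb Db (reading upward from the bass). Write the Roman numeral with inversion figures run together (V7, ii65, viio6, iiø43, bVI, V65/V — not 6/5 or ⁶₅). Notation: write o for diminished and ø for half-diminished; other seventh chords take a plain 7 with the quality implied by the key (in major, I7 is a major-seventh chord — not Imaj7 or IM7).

The pitches Gb-Bb-Db form a major triad rooted on Gb.
In Gb major, Gb is the tonic; the diatonic major triad there is I.

I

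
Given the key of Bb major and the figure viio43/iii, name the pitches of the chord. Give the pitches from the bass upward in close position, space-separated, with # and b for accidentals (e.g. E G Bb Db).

The slash marks an applied leading-tone chord: viio of iii. In Bb major, iii is D, so the leading tone to it is C#, a half step below.
Building a fully diminished seventh chord on C# gives C#-E-G-Bb.
The figured bass 43 indicates second inversion, placing the fifth (G) in the bass: G-Bb-C#-E.

G Bb C# E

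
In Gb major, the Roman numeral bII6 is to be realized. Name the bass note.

Cb

bII in Gb major has root Abb; the chord is Abb-Cb-Ebb.
The figure 6 means first inversion — the third is in the bass.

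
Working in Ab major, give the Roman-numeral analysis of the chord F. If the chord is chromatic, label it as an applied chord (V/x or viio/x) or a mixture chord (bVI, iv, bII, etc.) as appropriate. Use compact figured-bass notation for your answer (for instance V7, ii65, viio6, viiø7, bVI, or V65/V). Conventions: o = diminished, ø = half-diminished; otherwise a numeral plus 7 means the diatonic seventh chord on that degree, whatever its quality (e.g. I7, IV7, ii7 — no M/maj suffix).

V/ii

The pitches F-A-C form a major triad rooted on F.
F is not a diatonic chord root with this quality in Ab major, but it lies a perfect fifth above Bb (ii), so the chord functions as an applied dominant of ii.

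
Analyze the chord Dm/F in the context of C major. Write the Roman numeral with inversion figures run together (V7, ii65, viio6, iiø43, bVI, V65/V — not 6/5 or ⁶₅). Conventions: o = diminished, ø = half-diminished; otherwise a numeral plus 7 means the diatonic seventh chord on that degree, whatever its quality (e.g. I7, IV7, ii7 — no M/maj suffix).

The pitches D-F-A form a minor triad rooted on D.
D is scale degree 2 in C major, and a minor triad on that degree is written ii.
With F in the bass the chord is in first inversion, so the figured bass is 6.

ii6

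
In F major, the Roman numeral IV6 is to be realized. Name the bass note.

D

IV in F major has root Bb; the chord is Bb-D-F.
The figure 6 means first inversion — the third is in the bass.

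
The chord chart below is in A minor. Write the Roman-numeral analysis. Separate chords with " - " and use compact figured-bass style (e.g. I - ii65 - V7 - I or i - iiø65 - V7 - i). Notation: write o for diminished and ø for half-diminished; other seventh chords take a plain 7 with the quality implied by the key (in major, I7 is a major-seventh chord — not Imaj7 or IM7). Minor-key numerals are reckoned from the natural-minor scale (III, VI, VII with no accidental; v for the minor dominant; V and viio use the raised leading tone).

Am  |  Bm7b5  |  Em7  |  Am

i - iiø7 - v7 - i

Am has root A, degree 1 in A minor, so i.
Bm7b5: root B is the supertonic; half-diminished seventh chord there is iiø7.
Em7: root E is the dominant; minor seventh chord there is v7.
Am has root A, degree 1 in A minor, so i.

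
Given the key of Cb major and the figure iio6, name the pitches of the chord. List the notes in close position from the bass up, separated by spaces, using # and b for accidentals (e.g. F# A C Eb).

Scale degree 2 in Cb major is Db; here the chord built on it is altered to a diminished triad. iio6 is the diminished supertonic triad, borrowed from the parallel minor.
So the chord is Db-Fb-Abb.
With the 6 figure the chord is in first inversion; from the bass Fb upward in close position it reads Fb-Abb-Db.

Fb Abb Db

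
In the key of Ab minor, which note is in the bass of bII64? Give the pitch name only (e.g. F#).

bII in Ab minor has root Bbb; the chord is Bbb-Db-Fb.
The figure 64 means second inversion — the fifth is in the bass.

Fb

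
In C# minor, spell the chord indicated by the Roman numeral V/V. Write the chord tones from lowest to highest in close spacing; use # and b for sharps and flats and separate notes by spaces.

D# F## A#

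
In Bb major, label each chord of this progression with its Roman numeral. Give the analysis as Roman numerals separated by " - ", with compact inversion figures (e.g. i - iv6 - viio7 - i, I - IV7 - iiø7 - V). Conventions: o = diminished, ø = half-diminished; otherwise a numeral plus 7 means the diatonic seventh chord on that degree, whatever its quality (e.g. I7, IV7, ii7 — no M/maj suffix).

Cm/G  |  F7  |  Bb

Cm/G has root C, degree 2 in Bb major, so ii64.
F7 has root F, degree 5 in Bb major, so V7.
Bb: major triad on Bb = scale degree 1 → I.

ii64 - V7 - I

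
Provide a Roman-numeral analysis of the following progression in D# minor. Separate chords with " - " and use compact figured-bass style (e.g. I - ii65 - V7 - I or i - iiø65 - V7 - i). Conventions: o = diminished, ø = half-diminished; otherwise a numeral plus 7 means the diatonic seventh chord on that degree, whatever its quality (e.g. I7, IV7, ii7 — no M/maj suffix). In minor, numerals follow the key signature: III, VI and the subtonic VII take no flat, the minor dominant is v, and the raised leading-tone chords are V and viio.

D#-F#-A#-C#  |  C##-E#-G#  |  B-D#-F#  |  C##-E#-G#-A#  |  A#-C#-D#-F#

D#-F#-A#-C#: root D# is the tonic; minor seventh chord there is i7.
C##-E#-G# has root C##, degree 7 in D# minor, so viio.
B-D#-F#: root B is the submediant; major triad there is VI.
C##-E#-G#-A#: dominant seventh chord on A# = scale degree 5 → V65.
A#-C#-D#-F#: minor seventh chord on D# = scale degree 1 → i43.

i7 - viio - VI - V65 - i43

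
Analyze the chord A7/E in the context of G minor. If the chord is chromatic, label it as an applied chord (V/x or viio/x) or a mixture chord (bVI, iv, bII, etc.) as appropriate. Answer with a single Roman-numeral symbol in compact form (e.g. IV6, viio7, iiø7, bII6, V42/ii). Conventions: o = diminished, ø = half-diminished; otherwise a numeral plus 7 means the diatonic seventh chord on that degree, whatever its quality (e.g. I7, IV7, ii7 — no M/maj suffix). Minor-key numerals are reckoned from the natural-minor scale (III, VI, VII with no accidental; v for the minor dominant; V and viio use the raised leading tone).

V43/V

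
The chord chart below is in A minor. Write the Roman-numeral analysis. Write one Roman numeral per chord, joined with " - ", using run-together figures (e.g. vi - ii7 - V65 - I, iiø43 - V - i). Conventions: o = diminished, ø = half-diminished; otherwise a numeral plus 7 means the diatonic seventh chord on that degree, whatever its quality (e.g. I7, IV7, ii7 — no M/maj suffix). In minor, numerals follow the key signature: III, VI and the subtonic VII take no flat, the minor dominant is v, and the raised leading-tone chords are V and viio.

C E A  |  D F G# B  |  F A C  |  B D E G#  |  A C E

i6 - viio43 - VI - V43 - i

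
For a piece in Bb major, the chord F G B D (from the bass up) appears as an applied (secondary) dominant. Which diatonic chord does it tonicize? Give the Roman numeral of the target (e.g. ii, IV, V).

ii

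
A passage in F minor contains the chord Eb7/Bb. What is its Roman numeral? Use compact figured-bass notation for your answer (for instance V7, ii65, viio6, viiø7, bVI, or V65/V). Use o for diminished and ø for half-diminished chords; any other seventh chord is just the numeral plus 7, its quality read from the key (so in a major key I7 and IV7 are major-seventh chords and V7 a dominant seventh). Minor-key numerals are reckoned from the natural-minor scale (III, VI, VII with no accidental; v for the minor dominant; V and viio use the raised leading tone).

VII43

Stacked in thirds the chord is Eb-G-Bb-Db: a dominant seventh chord on Eb.
Eb is scale degree 7 in F minor, and a dominant seventh chord on that degree is written VII7.
With Bb in the bass the chord is in second inversion, so the figured bass is 43.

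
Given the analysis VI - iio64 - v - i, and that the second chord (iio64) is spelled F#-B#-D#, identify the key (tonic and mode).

A# minor

iio64 is given as F#-B#-D# — a diminished triad with root B#.
If B# is scale degree 2 and the mode makes that degree carry a diminished triad, the tonic is A# and the mode is minor.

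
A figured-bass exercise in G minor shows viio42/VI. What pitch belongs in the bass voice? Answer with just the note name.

The applied chord viio42/VI is rooted on D: D-F-Ab-Cb.
The figure 42 means third inversion — the seventh is in the bass.

Cb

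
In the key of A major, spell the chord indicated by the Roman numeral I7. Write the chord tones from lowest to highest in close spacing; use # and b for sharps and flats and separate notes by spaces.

A C# E G#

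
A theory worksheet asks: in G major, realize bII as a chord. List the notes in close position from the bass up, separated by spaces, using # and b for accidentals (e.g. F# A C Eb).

bII is the Neapolitan chord — a major triad on the lowered second degree. In G major that root is Ab.
So the chord is Ab-C-Eb, a major triad.

Ab C Eb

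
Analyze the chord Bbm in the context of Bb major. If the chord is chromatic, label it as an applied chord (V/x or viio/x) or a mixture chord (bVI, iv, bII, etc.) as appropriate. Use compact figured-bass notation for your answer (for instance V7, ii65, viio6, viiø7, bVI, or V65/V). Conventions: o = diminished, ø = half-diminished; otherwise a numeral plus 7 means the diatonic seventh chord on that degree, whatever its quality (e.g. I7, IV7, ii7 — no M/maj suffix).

i

The pitches Bb-Db-F form a minor triad rooted on Bb.
Bb is the first degree of Bb major. This is the minor tonic, borrowed from the parallel minor.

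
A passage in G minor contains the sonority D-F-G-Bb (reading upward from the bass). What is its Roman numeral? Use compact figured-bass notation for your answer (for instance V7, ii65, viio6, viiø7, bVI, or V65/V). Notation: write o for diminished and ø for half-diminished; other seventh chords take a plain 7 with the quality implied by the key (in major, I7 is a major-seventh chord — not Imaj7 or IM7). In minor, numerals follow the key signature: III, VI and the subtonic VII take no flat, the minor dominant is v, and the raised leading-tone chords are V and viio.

The pitches G-Bb-D-F form a minor seventh chord rooted on G.
In G minor, G is the tonic; the diatonic minor seventh chord there is i7.
With D in the bass the chord is in second inversion, so the figured bass is 43.

i43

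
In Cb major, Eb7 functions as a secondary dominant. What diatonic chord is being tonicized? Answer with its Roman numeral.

vi

The chord is a dominant seventh chord on Eb.
A dominant resolves down a perfect fifth: Eb → Ab. In Cb major, Ab is scale degree 6, i.e. vi.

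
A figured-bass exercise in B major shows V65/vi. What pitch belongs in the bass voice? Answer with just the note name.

The applied chord V65/vi is rooted on D#: D#-F##-A#-C#.
The figure 65 means first inversion — the third is in the bass.

F##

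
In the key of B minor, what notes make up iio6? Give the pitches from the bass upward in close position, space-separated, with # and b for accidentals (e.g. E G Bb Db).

E G C#

In B minor, scale degree 2 is C#, and the diatonic chord built there is a diminished triad.
Stacking thirds from C# gives C#-E-G.
The figured bass 6 indicates first inversion, placing the third (E) in the bass: E-G-C#.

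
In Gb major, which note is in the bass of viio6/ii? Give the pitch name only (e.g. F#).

The applied chord viio6/ii is rooted on G: G-Bb-Db.
The figure 6 means first inversion — the third is in the bass.

Bb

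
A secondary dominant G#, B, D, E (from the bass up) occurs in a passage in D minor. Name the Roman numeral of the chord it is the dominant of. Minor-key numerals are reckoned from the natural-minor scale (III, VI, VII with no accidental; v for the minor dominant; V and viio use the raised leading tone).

V

The chord is a dominant seventh chord on E.
A dominant resolves down a perfect fifth: E → A. In D minor, A is scale degree 5, i.e. V.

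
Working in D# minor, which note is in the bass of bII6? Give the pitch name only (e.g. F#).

G#

bII in D# minor has root E; the chord is E-G#-B.
The figure 6 means first inversion — the third is in the bass.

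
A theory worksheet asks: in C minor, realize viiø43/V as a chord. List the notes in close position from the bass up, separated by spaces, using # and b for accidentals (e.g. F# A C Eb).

C E F# A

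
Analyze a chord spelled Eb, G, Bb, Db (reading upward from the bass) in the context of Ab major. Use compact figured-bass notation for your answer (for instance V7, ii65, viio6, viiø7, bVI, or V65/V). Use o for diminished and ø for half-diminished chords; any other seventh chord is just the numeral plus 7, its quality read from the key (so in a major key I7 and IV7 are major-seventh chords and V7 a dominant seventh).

V7

Stacked in thirds the chord is Eb-G-Bb-Db: a dominant seventh chord on Eb.
Eb is scale degree 5 in Ab major, and a dominant seventh chord on that degree is written V7.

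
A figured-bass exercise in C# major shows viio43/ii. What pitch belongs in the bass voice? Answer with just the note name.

G#

The applied chord viio43/ii is rooted on C##: C##-E#-G#-B.
The figure 43 means second inversion — the fifth is in the bass.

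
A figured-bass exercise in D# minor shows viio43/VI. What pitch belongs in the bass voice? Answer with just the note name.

E

The applied chord viio43/VI is rooted on A#: A#-C#-E-G.
The figure 43 means second inversion — the fifth is in the bass.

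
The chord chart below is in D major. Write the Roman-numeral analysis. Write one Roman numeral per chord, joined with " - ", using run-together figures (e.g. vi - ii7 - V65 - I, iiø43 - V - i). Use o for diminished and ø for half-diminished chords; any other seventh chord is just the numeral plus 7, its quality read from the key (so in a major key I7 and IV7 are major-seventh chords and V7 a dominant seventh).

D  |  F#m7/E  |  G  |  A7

D: root D is the tonic; major triad there is I.
F#m7/E: minor seventh chord on F# = scale degree 3 → iii42.
G: major triad on G = scale degree 4 → IV.
A7: root A is the dominant; dominant seventh chord there is V7.

I - iii42 - IV - V7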